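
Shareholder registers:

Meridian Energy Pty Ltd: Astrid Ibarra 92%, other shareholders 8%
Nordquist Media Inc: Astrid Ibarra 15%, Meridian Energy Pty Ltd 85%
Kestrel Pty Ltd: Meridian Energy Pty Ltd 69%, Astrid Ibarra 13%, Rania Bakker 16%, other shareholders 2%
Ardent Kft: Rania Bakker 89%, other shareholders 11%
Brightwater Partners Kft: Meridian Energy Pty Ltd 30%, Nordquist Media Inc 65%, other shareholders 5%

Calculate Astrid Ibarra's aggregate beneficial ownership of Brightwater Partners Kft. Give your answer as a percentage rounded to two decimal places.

88.18%

Astrid reaches Brightwater along 3 paths.
Via Meridian: 92% × 30% = 27.6%.
Via Nordquist: 15% × 65% = 9.75%.
Via Meridian → Nordquist: 92% × 85% × 65% = 50.83%.
Total: 27.6% + 9.75% + 50.83% = 88.18%.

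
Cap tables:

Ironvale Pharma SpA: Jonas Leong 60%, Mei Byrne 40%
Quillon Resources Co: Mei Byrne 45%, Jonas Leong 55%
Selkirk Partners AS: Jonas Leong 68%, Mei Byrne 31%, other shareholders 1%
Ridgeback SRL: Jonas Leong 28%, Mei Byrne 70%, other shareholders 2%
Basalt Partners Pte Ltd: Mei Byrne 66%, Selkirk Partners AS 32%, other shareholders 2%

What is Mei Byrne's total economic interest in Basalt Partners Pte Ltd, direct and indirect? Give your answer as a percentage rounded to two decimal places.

75.92%

Mei reaches Basalt along 2 paths.
Direct stake: 66% = 66%.
Via Selkirk: 31% × 32% = 9.92%.
Total: 66% + 9.92% = 75.92%.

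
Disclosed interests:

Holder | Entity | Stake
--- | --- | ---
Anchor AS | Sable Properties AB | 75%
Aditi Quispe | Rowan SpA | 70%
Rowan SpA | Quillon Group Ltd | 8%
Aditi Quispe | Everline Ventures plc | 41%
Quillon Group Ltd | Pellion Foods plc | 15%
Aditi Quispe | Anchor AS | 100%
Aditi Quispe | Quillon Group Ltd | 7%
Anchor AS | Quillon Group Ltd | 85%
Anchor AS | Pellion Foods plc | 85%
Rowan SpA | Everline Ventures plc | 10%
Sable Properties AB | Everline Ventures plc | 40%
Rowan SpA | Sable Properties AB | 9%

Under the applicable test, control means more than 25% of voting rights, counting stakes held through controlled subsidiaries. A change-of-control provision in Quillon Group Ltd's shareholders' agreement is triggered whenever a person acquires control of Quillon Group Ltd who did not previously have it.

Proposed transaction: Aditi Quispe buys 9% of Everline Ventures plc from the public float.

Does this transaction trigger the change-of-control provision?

The purchase changes only Aditi's holdings, so Aditi is the only person who could newly come to control Quillon.
Aditi holds 100% of Anchor, so Aditi controls Anchor.
Aditi holds 70% of Rowan, so Aditi controls Rowan.
Aditi and Rowan and Anchor together hold 7% + 8% + 85% = 100% of Quillon, so Aditi controls Quillon.
So Aditi already controls Quillon before the transaction.
After the purchase, Aditi's direct stake in Everline rises to 41% + 9% = 50%.
Aditi controlled Quillon already, so this is not a new person acquiring control; every other person's position is unchanged or reduced.
No new person acquires control, so the clause is not triggered.

No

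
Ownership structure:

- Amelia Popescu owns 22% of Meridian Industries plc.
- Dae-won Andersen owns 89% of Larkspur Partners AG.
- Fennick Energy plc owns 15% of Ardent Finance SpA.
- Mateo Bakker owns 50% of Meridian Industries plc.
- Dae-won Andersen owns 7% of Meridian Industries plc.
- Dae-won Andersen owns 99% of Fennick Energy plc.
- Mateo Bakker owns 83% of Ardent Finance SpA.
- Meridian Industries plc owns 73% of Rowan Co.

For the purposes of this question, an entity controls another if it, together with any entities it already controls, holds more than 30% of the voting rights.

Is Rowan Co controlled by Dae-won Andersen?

No

Dae-won holds 99% of Fennick, so Dae-won controls Fennick.
Dae-won holds 89% of Larkspur, so Dae-won controls Larkspur.
Neither Dae-won nor any entity Dae-won controls holds any voting interest in Rowan.
So Dae-won does not control Rowan.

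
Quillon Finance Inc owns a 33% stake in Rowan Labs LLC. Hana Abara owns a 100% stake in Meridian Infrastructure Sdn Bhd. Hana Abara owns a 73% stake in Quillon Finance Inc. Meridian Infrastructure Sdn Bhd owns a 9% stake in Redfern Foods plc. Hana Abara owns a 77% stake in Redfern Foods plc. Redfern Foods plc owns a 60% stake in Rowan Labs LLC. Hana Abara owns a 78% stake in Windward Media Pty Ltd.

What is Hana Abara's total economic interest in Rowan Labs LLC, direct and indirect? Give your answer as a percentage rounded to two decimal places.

Hana reaches Rowan along 3 paths.
Via Redfern: 77% × 60% = 46.2%.
Via Meridian → Redfern: 100% × 9% × 60% = 5.4%.
Via Quillon: 73% × 33% = 24.09%.
Total: 46.2% + 5.4% + 24.09% = 75.69%.

75.69%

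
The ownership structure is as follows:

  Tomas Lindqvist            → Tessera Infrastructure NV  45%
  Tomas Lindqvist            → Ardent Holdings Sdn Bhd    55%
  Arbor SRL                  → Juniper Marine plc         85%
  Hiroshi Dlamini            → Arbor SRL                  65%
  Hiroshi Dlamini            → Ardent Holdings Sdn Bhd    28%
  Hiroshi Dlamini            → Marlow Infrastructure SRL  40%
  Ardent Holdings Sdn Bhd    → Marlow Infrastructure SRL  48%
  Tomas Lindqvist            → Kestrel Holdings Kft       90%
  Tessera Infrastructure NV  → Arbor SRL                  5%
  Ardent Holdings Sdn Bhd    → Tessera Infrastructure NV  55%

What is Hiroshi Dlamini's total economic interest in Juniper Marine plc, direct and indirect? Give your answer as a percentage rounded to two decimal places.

Hiroshi reaches Juniper along 2 paths.
Via Arbor: 65% × 85% = 55.25%.
Via Ardent → Tessera → Arbor: 28% × 55% × 5% × 85% = 0.6545%.
Total: 55.25% + 0.6545% = 55.9045%.
Rounded: 55.90%.

55.90%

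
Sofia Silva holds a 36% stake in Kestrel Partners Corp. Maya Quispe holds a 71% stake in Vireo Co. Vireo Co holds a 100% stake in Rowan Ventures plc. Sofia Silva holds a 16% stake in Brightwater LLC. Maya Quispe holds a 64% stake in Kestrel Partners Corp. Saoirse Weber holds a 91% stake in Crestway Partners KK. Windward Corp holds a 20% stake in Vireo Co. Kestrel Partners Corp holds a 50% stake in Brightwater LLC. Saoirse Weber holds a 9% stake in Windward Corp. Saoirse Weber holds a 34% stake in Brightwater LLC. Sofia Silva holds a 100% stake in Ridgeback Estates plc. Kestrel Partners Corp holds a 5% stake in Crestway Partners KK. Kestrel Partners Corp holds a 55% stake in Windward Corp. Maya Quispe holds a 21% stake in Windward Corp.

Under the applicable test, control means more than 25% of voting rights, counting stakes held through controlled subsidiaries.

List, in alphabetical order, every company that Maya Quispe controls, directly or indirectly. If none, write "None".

Brightwater LLC, Kestrel Partners Corp, Rowan Ventures plc, Vireo Co, Windward Corp

Maya holds 64% of Kestrel, so Maya controls Kestrel.
Maya and Kestrel together hold 21% + 55% = 76% of Windward, so Maya controls Windward.
Kestrel holds 50% of Brightwater, so Maya controls Brightwater.
Maya and Windward together hold 71% + 20% = 91% of Vireo, so Maya controls Vireo.
Vireo holds 100% of Rowan, so Maya controls Rowan.
No other company's threshold is met.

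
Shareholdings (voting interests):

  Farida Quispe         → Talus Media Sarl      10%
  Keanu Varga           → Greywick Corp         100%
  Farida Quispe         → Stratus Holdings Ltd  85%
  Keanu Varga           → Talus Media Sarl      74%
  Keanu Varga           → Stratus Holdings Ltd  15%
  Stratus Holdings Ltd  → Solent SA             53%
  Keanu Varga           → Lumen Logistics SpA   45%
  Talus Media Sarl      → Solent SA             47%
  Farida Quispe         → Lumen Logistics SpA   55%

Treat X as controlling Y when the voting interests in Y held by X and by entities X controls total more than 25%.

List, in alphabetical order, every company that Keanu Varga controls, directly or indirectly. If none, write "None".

Keanu holds 45% of Lumen, so Keanu controls Lumen.
Keanu holds 74% of Talus, so Keanu controls Talus.
Keanu holds 100% of Greywick, so Keanu controls Greywick.
Talus holds 47% of Solent, so Keanu controls Solent.
No other company's threshold is met.

Greywick Corp, Lumen Logistics SpA, Solent SA, Talus Media Sarl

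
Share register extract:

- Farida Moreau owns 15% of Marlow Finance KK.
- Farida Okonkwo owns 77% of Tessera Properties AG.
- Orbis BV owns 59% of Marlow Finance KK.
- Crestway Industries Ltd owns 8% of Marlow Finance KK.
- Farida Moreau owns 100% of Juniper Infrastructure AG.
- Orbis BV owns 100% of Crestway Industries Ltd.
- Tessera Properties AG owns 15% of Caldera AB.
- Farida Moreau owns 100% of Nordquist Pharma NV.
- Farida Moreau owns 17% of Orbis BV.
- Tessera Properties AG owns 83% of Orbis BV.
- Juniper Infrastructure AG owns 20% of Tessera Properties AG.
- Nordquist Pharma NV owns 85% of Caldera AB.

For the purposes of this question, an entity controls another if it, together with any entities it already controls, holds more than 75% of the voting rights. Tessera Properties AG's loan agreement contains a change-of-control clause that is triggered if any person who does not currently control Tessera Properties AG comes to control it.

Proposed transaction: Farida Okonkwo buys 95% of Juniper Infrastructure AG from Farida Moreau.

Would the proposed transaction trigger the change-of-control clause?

The purchase adds only to Farida Okonkwo's holdings (Farida Moreau's stake shrinks), so Farida Okonkwo is the only person who could newly come to control Tessera.
Farida Okonkwo holds 77% of Tessera, so Farida Okonkwo controls Tessera.
So Farida Okonkwo already controls Tessera before the transaction.
After the purchase, Farida Okonkwo holds 95% of Juniper directly, and Farida Moreau's stake falls to 5%.
Farida Okonkwo controlled Tessera already, so this is not a new person acquiring control; every other person's position is unchanged or reduced.
No new person acquires control, so the clause is not triggered.

No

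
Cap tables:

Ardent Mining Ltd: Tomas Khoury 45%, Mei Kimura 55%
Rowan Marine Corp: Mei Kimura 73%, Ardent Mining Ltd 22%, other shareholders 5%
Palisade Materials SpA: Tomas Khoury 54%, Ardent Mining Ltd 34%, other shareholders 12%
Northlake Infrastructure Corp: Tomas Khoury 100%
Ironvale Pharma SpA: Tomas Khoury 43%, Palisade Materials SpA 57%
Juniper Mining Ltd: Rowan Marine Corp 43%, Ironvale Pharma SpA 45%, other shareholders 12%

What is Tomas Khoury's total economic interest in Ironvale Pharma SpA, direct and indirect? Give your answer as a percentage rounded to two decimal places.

Tomas reaches Ironvale along 3 paths.
Direct stake: 43% = 43%.
Via Palisade: 54% × 57% = 30.78%.
Via Ardent → Palisade: 45% × 34% × 57% = 8.721%.
Total: 43% + 30.78% + 8.721% = 82.501%.
Rounded: 82.50%.

82.50%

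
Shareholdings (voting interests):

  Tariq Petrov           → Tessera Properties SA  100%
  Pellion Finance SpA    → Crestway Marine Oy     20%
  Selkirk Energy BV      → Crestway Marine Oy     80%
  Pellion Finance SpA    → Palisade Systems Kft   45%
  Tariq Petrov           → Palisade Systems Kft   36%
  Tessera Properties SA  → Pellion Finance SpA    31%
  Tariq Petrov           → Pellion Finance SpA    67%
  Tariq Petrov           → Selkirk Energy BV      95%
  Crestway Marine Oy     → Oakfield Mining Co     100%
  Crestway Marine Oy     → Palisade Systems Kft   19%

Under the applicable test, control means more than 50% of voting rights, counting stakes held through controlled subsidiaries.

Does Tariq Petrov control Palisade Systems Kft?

Tariq holds 100% of Tessera, so Tariq controls Tessera.
Tariq and Tessera together hold 67% + 31% = 98% of Pellion, so Tariq controls Pellion.
Tariq holds 95% of Selkirk, so Tariq controls Selkirk.
Pellion and Selkirk together hold 20% + 80% = 100% of Crestway, so Tariq controls Crestway.
Tariq and Pellion and Crestway together hold 36% + 45% + 19% = 100% of Palisade, so Tariq controls Palisade.

Yes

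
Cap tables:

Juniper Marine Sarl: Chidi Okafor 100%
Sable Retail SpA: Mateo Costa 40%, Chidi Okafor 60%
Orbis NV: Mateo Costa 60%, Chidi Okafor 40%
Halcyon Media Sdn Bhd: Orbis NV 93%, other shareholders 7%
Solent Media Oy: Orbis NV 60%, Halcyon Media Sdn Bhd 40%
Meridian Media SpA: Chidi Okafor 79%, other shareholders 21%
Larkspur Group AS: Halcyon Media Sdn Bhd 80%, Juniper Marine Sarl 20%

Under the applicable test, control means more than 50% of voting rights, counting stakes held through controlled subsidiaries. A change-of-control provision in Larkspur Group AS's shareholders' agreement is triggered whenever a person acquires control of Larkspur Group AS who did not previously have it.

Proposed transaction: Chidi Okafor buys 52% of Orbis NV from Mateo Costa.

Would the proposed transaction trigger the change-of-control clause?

The purchase adds only to Chidi's holdings (Mateo's stake shrinks), so Chidi is the only person who could newly come to control Larkspur.
Chidi holds 100% of Juniper, so Chidi controls Juniper.
Chidi holds 60% of Sable, so Chidi controls Sable.
Chidi holds 79% of Meridian, so Chidi controls Meridian.
In Larkspur, Chidi's side holds only 20%, not > 50%.
So before the transaction, Chidi does not control Larkspur.
After the purchase, Chidi's direct stake in Orbis rises to 40% + 52% = 92%, and Mateo's stake falls to 8%.
Chidi holds 92% of Orbis, so Chidi controls Orbis.
Orbis holds 93% of Halcyon, so Chidi controls Halcyon.
Halcyon and Juniper together hold 80% + 20% = 100% of Larkspur, so Chidi controls Larkspur.
Chidi did not control Larkspur before and does after, so the clause is triggered.

Yes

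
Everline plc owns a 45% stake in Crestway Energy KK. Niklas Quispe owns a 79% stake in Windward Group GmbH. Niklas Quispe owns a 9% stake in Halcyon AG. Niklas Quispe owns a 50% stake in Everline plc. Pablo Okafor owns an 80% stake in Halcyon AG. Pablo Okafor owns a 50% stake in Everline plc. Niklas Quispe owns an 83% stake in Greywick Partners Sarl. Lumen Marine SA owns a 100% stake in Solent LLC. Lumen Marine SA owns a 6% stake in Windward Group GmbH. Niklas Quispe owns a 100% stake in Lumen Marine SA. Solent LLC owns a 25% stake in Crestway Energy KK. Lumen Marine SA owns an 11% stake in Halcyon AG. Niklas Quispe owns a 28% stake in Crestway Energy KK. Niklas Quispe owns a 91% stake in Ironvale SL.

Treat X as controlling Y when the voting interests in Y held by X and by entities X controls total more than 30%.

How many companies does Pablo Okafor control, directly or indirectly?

3

Pablo holds 50% of Everline, so Pablo controls Everline.
Pablo holds 80% of Halcyon, so Pablo controls Halcyon.
Everline holds 45% of Crestway, so Pablo controls Crestway.
No other company's threshold is met.
Pablo controls 3 companies.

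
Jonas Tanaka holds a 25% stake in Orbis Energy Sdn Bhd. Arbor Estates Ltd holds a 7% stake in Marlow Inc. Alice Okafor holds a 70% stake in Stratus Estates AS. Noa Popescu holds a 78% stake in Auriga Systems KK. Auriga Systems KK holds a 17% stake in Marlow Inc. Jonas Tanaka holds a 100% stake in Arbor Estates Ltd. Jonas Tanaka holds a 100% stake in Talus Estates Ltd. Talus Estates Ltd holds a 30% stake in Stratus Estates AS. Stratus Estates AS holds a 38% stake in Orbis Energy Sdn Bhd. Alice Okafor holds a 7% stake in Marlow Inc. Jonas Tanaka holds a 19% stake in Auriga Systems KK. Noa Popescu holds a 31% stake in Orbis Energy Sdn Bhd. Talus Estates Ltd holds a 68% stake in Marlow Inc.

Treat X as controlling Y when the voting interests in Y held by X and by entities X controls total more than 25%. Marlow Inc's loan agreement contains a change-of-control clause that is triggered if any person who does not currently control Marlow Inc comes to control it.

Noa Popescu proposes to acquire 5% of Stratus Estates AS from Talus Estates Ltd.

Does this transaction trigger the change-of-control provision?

No

The purchase adds only to Noa's holdings (Talus's stake shrinks), so Noa is the only person who could newly come to control Marlow.
Noa holds 78% of Auriga, so Noa controls Auriga.
Noa holds 31% of Orbis, so Noa controls Orbis.
In Marlow, Noa's side holds only 17%, not > 25%.
So before the transaction, Noa does not control Marlow.
After the purchase, Noa holds 5% of Stratus directly, and Talus's stake falls to 25%.
Noa's side now holds 5% of Stratus, not > 25%, so Noa still does not control Stratus.
After the transaction, Noa's side holds 17% of Marlow, not > 25%, so Noa still does not control Marlow.
No new person acquires control, so the clause is not triggered.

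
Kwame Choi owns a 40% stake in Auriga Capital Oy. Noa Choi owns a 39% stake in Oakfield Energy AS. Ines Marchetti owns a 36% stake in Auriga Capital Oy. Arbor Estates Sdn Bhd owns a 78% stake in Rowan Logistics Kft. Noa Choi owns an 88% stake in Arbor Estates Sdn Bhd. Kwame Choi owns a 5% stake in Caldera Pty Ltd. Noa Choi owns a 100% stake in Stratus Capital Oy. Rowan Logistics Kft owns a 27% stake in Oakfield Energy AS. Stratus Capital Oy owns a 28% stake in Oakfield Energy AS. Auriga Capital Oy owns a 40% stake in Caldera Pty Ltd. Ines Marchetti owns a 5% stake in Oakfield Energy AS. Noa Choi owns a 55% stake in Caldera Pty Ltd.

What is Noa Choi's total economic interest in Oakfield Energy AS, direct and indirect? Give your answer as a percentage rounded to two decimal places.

Noa reaches Oakfield along 3 paths.
Via Stratus: 100% × 28% = 28%.
Direct stake: 39% = 39%.
Via Arbor → Rowan: 88% × 78% × 27% = 18.5328%.
Total: 28% + 39% + 18.5328% = 85.5328%.
Rounded: 85.53%.

85.53%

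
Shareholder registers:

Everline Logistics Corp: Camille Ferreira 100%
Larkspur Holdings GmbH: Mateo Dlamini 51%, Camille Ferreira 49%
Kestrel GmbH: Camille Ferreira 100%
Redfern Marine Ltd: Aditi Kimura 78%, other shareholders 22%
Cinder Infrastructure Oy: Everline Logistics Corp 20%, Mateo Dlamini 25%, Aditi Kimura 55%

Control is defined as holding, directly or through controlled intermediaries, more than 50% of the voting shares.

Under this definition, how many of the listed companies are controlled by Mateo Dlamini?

Mateo holds 51% of Larkspur, so Mateo controls Larkspur.
No other company's threshold is met.
Mateo controls 1 company.

1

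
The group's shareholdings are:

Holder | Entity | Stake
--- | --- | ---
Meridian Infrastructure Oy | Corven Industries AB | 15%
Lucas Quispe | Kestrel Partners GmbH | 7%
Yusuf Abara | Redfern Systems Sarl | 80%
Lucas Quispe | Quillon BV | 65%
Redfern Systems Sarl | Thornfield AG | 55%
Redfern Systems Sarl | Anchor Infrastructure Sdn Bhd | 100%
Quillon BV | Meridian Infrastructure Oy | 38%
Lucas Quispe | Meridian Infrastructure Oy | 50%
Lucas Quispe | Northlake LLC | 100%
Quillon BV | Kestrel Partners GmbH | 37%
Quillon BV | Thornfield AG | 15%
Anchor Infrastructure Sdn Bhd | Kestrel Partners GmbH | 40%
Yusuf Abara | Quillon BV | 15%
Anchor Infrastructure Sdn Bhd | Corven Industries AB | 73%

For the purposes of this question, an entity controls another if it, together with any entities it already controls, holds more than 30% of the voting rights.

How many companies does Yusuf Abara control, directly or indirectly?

5

Yusuf holds 80% of Redfern, so Yusuf controls Redfern.
Redfern holds 100% of Anchor, so Yusuf controls Anchor.
Redfern holds 55% of Thornfield, so Yusuf controls Thornfield.
Anchor holds 40% of Kestrel, so Yusuf controls Kestrel.
Anchor holds 73% of Corven, so Yusuf controls Corven.
No other company's threshold is met.
Yusuf controls 5 companies.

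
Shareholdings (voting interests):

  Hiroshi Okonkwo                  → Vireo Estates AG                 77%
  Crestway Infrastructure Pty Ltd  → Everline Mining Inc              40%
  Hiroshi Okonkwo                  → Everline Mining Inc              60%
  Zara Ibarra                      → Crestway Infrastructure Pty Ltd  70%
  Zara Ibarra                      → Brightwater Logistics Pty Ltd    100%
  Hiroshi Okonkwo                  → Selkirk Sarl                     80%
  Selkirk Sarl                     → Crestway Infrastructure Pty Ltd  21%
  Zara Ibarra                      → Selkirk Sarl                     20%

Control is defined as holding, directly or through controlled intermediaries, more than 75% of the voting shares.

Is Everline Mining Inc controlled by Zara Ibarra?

Zara holds 100% of Brightwater, so Zara controls Brightwater.
Neither Zara nor any entity Zara controls holds any voting interest in Everline.
So Zara does not control Everline.

No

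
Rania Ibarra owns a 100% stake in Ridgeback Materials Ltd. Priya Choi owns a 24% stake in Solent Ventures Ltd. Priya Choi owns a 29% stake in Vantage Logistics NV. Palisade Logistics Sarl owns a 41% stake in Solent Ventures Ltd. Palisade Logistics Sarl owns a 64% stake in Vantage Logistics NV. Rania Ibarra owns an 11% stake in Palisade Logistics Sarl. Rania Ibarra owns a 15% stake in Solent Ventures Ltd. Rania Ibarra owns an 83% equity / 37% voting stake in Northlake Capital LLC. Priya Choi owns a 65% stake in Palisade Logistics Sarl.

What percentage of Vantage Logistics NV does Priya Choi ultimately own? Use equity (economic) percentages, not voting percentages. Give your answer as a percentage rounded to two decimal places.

70.60%

Priya reaches Vantage along 2 paths.
Direct stake: 29% = 29%.
Via Palisade: 65% × 64% = 41.6%.
Total: 29% + 41.6% = 70.6%.
Rounded: 70.60%.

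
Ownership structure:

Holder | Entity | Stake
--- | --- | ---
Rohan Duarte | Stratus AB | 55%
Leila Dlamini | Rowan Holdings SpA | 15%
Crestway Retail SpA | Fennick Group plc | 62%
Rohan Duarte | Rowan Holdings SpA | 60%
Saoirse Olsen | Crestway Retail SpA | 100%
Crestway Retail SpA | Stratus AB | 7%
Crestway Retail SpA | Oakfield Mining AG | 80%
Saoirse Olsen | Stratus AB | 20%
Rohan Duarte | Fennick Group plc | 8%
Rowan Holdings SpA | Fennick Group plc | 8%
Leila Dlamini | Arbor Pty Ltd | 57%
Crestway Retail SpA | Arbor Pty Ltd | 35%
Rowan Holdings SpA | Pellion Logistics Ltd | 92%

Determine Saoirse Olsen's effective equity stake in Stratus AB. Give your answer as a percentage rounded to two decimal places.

27.00%

Saoirse reaches Stratus along 2 paths.
Direct stake: 20% = 20%.
Via Crestway: 100% × 7% = 7%.
Total: 20% + 7% = 27%.
Rounded: 27.00%.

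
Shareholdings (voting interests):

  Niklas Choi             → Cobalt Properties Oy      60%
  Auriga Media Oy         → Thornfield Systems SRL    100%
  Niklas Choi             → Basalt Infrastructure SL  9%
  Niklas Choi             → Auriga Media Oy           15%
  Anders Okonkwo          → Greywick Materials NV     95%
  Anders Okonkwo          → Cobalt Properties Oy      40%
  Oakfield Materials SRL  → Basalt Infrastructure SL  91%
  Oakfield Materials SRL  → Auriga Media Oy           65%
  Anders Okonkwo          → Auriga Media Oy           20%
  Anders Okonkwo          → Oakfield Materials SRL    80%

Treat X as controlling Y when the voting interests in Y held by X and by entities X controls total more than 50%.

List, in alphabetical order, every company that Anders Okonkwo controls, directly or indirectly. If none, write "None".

Auriga Media Oy, Basalt Infrastructure SL, Greywick Materials NV, Oakfield Materials SRL, Thornfield Systems SRL

Anders holds 80% of Oakfield, so Anders controls Oakfield.
Anders holds 95% of Greywick, so Anders controls Greywick.
Anders and Oakfield together hold 20% + 65% = 85% of Auriga, so Anders controls Auriga.
Auriga holds 100% of Thornfield, so Anders controls Thornfield.
Oakfield holds 91% of Basalt, so Anders controls Basalt.
No other company's threshold is met.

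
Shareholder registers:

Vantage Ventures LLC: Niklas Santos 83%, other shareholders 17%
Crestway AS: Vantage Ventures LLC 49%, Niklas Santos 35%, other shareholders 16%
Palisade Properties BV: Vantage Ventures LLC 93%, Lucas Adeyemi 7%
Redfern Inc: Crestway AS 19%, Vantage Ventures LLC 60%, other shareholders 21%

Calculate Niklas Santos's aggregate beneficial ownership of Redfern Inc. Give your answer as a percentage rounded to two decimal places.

64.18%

Niklas reaches Redfern along 3 paths.
Via Vantage → Crestway: 83% × 49% × 19% = 7.7273%.
Via Crestway: 35% × 19% = 6.65%.
Via Vantage: 83% × 60% = 49.8%.
Total: 7.7273% + 6.65% + 49.8% = 64.1773%.
Rounded: 64.18%.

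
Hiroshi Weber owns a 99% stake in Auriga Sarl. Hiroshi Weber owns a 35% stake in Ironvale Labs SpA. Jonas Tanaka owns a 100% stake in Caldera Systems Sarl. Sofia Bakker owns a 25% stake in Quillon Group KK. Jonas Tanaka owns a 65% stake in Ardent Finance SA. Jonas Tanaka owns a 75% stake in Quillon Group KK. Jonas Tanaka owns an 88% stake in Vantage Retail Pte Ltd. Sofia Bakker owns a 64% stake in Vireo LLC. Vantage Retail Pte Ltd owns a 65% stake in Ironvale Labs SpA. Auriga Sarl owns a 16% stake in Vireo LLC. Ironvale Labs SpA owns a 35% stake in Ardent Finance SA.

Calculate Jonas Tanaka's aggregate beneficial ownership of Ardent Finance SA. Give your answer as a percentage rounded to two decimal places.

Jonas reaches Ardent along 2 paths.
Direct stake: 65% = 65%.
Via Vantage → Ironvale: 88% × 65% × 35% = 20.02%.
Total: 65% + 20.02% = 85.02%.

85.02%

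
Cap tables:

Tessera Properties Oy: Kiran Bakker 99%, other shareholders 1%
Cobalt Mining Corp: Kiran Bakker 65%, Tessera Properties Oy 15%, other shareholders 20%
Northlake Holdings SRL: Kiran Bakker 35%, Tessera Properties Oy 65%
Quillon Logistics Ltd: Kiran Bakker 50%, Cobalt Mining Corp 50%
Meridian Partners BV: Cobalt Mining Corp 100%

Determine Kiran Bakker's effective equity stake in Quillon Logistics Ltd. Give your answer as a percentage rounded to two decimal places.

89.93%

Kiran reaches Quillon along 3 paths.
Direct stake: 50% = 50%.
Via Cobalt: 65% × 50% = 32.5%.
Via Tessera → Cobalt: 99% × 15% × 50% = 7.425%.
Total: 50% + 32.5% + 7.425% = 89.925%.
Rounded: 89.93%.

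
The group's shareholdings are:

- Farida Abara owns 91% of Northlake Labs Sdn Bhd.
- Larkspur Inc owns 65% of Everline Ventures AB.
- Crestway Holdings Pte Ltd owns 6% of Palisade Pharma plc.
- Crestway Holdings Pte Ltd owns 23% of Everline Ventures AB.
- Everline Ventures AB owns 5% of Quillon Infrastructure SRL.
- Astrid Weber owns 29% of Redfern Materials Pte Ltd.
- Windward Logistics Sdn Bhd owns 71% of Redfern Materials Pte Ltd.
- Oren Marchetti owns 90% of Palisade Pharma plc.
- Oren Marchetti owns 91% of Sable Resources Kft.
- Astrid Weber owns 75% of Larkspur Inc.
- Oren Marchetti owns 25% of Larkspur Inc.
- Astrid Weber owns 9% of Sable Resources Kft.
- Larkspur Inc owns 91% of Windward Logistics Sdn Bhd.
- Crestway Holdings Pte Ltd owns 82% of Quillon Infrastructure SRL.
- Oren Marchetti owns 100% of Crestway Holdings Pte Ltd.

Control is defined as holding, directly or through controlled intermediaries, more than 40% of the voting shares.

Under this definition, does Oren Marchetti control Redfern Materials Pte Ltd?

No

Oren holds 100% of Crestway, so Oren controls Crestway.
Oren and Crestway together hold 90% + 6% = 96% of Palisade, so Oren controls Palisade.
Oren holds 91% of Sable, so Oren controls Sable.
Crestway holds 82% of Quillon, so Oren controls Quillon.
Neither Oren nor any entity Oren controls holds any voting interest in Redfern.
So Oren does not control Redfern.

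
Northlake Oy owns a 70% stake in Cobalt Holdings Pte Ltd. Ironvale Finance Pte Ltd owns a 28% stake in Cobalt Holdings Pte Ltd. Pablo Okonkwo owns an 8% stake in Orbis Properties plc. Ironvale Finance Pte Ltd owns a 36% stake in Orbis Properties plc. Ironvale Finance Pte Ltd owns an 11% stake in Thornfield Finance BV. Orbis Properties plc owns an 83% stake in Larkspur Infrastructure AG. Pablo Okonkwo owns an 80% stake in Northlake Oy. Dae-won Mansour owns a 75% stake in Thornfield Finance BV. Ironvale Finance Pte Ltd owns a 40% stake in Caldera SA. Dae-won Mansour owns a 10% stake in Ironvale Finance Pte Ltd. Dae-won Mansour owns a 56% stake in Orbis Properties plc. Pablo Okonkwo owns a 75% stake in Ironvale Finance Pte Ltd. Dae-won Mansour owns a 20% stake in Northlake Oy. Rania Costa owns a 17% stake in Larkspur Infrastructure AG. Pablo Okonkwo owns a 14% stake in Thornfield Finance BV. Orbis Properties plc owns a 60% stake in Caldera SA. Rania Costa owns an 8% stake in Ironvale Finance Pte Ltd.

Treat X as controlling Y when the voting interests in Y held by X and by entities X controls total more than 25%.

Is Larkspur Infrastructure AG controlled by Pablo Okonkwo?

Yes

Pablo holds 75% of Ironvale, so Pablo controls Ironvale.
Ironvale and Pablo together hold 36% + 8% = 44% of Orbis, so Pablo controls Orbis.
Orbis holds 83% of Larkspur, so Pablo controls Larkspur.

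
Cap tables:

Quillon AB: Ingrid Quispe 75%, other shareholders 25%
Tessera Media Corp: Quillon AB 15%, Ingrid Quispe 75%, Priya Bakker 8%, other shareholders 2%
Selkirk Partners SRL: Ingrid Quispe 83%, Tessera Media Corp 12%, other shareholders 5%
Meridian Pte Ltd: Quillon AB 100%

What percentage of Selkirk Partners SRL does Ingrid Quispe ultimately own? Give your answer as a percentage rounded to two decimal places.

93.35%

Ingrid reaches Selkirk along 3 paths.
Direct stake: 83% = 83%.
Via Quillon → Tessera: 75% × 15% × 12% = 1.35%.
Via Tessera: 75% × 12% = 9%.
Total: 83% + 1.35% + 9% = 93.35%.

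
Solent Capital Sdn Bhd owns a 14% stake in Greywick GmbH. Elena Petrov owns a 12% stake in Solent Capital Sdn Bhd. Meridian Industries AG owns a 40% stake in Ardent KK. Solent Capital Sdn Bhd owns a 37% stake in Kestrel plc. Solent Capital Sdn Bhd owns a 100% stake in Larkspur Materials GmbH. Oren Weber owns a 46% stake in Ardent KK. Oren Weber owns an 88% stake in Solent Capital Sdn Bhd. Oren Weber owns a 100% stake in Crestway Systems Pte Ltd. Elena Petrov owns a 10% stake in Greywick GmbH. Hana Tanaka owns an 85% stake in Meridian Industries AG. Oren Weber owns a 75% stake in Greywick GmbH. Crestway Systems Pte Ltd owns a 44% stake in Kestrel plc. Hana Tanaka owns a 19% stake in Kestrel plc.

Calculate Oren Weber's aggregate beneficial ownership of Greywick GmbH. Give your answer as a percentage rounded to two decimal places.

Oren reaches Greywick along 2 paths.
Direct stake: 75% = 75%.
Via Solent: 88% × 14% = 12.32%.
Total: 75% + 12.32% = 87.32%.

87.32%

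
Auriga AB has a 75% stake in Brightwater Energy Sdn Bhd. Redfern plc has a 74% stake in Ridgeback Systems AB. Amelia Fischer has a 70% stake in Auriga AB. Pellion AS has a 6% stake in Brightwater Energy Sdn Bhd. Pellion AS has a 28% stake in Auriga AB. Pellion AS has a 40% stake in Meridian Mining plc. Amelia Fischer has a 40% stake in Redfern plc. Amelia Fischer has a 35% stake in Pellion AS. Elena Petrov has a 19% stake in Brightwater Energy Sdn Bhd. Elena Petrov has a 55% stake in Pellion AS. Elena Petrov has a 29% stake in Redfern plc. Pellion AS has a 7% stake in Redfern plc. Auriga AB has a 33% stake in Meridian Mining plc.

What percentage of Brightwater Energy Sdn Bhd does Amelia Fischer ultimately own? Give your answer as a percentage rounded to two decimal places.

Amelia reaches Brightwater along 3 paths.
Via Pellion: 35% × 6% = 2.1%.
Via Auriga: 70% × 75% = 52.5%.
Via Pellion → Auriga: 35% × 28% × 75% = 7.35%.
Total: 2.1% + 52.5% + 7.35% = 61.95%.

61.95%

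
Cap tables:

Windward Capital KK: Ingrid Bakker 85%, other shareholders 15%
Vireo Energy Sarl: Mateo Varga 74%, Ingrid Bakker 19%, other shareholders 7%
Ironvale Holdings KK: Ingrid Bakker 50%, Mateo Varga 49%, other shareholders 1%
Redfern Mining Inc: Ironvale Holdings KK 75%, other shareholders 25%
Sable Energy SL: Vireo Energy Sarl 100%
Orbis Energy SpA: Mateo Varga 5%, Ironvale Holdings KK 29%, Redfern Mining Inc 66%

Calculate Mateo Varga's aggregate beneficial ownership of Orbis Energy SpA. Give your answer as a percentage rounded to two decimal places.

Mateo reaches Orbis along 3 paths.
Direct stake: 5% = 5%.
Via Ironvale: 49% × 29% = 14.21%.
Via Ironvale → Redfern: 49% × 75% × 66% = 24.255%.
Total: 5% + 14.21% + 24.255% = 43.465%.
Rounded: 43.47%.

43.47%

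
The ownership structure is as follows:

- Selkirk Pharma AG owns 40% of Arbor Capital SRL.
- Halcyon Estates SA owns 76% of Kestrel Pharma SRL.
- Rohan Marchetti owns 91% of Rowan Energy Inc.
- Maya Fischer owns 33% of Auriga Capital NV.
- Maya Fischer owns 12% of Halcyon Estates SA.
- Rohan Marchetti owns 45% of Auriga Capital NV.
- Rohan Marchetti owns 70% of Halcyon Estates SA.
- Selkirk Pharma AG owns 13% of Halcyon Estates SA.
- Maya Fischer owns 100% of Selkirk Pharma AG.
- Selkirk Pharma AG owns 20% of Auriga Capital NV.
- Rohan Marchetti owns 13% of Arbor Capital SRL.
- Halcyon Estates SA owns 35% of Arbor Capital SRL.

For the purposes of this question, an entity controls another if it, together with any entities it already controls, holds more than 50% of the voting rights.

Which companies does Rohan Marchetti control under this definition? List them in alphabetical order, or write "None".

Halcyon Estates SA, Kestrel Pharma SRL, Rowan Energy Inc

Rohan holds 91% of Rowan, so Rohan controls Rowan.
Rohan holds 70% of Halcyon, so Rohan controls Halcyon.
Halcyon holds 76% of Kestrel, so Rohan controls Kestrel.
No other company's threshold is met.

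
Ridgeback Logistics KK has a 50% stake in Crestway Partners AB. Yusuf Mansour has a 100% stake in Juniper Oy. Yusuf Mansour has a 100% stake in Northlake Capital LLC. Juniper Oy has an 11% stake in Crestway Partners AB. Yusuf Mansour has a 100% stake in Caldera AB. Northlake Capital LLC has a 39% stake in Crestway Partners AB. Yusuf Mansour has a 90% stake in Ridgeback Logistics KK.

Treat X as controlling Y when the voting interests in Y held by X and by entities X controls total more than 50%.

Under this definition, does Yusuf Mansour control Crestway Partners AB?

Yes

Yusuf holds 100% of Northlake, so Yusuf controls Northlake.
Yusuf holds 90% of Ridgeback, so Yusuf controls Ridgeback.
Yusuf holds 100% of Juniper, so Yusuf controls Juniper.
Juniper and Northlake and Ridgeback together hold 11% + 39% + 50% = 100% of Crestway, so Yusuf controls Crestway.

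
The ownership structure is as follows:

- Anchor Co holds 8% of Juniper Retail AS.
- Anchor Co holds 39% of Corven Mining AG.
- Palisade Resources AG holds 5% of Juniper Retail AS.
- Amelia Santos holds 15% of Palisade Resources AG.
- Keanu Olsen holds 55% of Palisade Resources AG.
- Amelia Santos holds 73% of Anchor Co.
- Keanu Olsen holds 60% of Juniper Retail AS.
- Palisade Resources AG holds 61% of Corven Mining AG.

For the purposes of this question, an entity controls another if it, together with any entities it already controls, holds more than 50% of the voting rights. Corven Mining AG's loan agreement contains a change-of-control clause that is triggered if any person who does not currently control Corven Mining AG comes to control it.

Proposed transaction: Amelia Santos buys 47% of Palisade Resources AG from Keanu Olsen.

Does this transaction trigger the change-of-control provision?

The purchase adds only to Amelia's holdings (Keanu's stake shrinks), so Amelia is the only person who could newly come to control Corven.
Amelia holds 73% of Anchor, so Amelia controls Anchor.
In Corven, Amelia's side holds only 39%, not > 50%.
So before the transaction, Amelia does not control Corven.
After the purchase, Amelia's direct stake in Palisade rises to 15% + 47% = 62%, and Keanu's stake falls to 8%.
Amelia holds 62% of Palisade, so Amelia controls Palisade.
Anchor and Palisade together hold 39% + 61% = 100% of Corven, so Amelia controls Corven.
Amelia did not control Corven before and does after, so the clause is triggered.

Yes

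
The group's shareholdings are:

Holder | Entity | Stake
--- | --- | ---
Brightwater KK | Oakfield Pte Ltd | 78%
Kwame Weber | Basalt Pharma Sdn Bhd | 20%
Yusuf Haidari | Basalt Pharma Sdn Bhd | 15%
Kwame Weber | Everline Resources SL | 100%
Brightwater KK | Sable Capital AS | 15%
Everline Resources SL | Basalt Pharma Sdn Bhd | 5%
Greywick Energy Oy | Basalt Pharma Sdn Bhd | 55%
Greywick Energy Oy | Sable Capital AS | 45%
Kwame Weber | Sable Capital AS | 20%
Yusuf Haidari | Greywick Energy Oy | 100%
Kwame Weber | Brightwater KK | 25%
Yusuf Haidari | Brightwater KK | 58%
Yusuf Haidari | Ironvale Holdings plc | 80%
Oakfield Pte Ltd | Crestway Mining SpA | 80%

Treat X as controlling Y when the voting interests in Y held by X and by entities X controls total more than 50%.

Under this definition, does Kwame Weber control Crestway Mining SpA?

No

Kwame holds 100% of Everline, so Kwame controls Everline.
Neither Kwame nor any entity Kwame controls holds any voting interest in Crestway.
So Kwame does not control Crestway.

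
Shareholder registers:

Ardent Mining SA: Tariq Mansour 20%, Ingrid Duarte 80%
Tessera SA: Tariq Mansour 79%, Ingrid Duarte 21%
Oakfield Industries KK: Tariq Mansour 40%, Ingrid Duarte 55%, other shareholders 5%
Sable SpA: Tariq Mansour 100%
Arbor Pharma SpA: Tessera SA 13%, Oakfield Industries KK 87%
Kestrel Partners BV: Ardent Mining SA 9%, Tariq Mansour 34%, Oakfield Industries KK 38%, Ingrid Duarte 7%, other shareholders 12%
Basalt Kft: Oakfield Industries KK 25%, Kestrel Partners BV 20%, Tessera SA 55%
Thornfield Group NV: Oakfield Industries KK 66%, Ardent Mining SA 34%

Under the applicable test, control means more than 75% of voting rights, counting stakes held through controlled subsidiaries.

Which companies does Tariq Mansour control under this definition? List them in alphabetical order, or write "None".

Sable SpA, Tessera SA

Tariq holds 79% of Tessera, so Tariq controls Tessera.
Tariq holds 100% of Sable, so Tariq controls Sable.
No other company's threshold is met.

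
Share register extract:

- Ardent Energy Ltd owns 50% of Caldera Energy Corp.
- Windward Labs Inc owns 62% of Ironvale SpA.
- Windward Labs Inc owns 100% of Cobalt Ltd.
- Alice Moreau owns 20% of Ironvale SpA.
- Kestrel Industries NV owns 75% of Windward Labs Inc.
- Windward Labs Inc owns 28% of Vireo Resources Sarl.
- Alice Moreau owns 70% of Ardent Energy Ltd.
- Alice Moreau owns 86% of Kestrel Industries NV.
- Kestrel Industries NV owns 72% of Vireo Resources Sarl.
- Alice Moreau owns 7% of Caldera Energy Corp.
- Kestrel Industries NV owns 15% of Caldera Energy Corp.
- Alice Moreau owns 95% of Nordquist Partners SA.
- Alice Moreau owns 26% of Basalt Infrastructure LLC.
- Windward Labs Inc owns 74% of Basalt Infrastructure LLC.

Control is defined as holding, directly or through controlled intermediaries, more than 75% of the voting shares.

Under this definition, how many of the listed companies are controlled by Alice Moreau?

2

Alice holds 86% of Kestrel, so Alice controls Kestrel.
Alice holds 95% of Nordquist, so Alice controls Nordquist.
No other company's threshold is met.
Alice controls 2 companies.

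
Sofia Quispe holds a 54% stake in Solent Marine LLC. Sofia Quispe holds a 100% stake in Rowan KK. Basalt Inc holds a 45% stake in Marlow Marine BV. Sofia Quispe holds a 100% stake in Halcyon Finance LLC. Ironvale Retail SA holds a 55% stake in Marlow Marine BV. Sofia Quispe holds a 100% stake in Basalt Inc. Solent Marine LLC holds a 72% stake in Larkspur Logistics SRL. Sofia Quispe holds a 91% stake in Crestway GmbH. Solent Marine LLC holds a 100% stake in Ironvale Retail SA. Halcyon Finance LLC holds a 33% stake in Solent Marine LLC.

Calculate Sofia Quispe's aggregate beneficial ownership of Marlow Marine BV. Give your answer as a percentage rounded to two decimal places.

Sofia reaches Marlow along 3 paths.
Via Halcyon → Solent → Ironvale: 100% × 33% × 100% × 55% = 18.15%.
Via Solent → Ironvale: 54% × 100% × 55% = 29.7%.
Via Basalt: 100% × 45% = 45%.
Total: 18.15% + 29.7% + 45% = 92.85%.

92.85%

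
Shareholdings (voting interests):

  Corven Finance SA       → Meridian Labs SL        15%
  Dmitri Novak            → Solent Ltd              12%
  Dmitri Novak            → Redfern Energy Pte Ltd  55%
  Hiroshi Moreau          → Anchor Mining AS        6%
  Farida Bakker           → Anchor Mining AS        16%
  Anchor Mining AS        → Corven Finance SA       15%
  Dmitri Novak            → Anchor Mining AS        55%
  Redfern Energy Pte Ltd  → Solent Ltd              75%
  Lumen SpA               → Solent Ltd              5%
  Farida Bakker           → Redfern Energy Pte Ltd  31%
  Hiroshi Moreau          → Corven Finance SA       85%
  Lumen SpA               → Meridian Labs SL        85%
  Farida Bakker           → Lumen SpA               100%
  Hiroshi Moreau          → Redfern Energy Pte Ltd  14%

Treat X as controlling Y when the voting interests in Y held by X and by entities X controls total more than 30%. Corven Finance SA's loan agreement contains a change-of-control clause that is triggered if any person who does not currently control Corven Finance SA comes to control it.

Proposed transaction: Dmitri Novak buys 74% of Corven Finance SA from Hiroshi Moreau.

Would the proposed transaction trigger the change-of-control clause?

Yes

The purchase adds only to Dmitri's holdings (Hiroshi's stake shrinks), so Dmitri is the only person who could newly come to control Corven.
Dmitri holds 55% of Anchor, so Dmitri controls Anchor.
Dmitri holds 55% of Redfern, so Dmitri controls Redfern.
Redfern and Dmitri together hold 75% + 12% = 87% of Solent, so Dmitri controls Solent.
In Corven, Dmitri's side holds only 15%, not > 30%.
So before the transaction, Dmitri does not control Corven.
After the purchase, Dmitri holds 74% of Corven directly, and Hiroshi's stake falls to 11%.
Anchor and Dmitri together hold 15% + 74% = 89% of Corven, so Dmitri controls Corven.
Dmitri did not control Corven before and does after, so the clause is triggered.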